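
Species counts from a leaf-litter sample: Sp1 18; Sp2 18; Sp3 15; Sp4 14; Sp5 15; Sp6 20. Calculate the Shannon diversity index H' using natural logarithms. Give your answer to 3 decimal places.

1.784

Total N = 18+18+15+14+15+20 = 100, so the proportions are 0.18, 0.18, 0.15, 0.14, 0.15, 0.2 (working shown to 5 dp, full precision carried).
Each pᵢ ln pᵢ term: 0.18×(-1.71480)=-0.30866, 0.18×(-1.71480)=-0.30866, 0.15×(-1.89712)=-0.28457, 0.14×(-1.96611)=-0.27526, 0.15×(-1.89712)=-0.28457, 0.2×(-1.60944)=-0.32189.
Sum = -1.78361, so H' = 1.784.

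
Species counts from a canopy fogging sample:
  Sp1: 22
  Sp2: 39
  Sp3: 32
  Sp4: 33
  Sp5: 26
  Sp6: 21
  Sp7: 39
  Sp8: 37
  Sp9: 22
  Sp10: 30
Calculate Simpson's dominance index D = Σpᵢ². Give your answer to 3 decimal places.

0.105

Total N = 22+39+32+33+26+21+39+37+22+30 = 301, so the proportions are 0.07309, 0.12957, 0.10631, 0.10963, 0.08638, 0.06977, 0.12957, 0.12292, 0.07309, 0.09967 (working shown to 5 dp, full precision carried).
D = 0.07309² + 0.12957² + 0.10631² + 0.10963² + 0.08638² + 0.06977² + 0.12957² + 0.12292² + 0.07309² + 0.09967² = 0.00534 + 0.01679 + 0.01130 + 0.01202 + 0.00746 + 0.00487 + 0.01679 + 0.01511 + 0.00534 + 0.00993 = 0.10495.
To 3 decimal places, D = 0.105.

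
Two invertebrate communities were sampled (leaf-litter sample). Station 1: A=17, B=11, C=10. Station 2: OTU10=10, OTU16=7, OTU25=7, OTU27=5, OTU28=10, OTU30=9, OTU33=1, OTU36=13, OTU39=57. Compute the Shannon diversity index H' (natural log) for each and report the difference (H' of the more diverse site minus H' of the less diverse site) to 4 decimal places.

0.6426

Station 1: N=38, proportions 0.447368, 0.289474, 0.263158, giving H' = 1.070025 (working shown to 6 dp, full precision carried).
Station 2: N=119, proportions 0.084034, 0.058824, 0.058824, 0.042017, 0.084034, 0.07563, 0.008403, 0.109244, 0.478992, giving H' = 1.712612.
Difference = |1.070025 − 1.712612| = 0.642587, i.e. 0.6426 to 4 decimal places.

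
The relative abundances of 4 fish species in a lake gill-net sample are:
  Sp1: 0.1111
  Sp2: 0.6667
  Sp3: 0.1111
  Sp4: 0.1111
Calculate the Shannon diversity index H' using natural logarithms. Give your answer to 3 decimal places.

1.003

Each pᵢ ln pᵢ term (working shown to 5 dp, full precision carried): 0.1111×(-2.19732)=-0.24412, 0.6667×(-0.40542)=-0.27029, 0.1111×(-2.19732)=-0.24412, 0.1111×(-2.19732)=-0.24412.
Sum = -1.00266, so H' = 1.003.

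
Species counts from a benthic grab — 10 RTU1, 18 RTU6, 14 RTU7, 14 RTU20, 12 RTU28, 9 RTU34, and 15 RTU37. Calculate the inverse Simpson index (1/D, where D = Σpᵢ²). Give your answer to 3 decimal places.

6.686

Total N = 10+18+14+14+12+9+15 = 92, so the proportions are 0.1086957, 0.1956522, 0.1521739, 0.1521739, 0.1304348, 0.0978261, 0.1630435 (working shown to 7 dp, full precision carried).
D = 0.1086957² + 0.1956522² + 0.1521739² + 0.1521739² + 0.1304348² + 0.0978261² + 0.1630435² = 0.0118147 + 0.0382798 + 0.0231569 + 0.0231569 + 0.0170132 + 0.0095699 + 0.0265832 = 0.1495747.
So 1/D = 6.68562, i.e. 6.686 to 3 decimal places.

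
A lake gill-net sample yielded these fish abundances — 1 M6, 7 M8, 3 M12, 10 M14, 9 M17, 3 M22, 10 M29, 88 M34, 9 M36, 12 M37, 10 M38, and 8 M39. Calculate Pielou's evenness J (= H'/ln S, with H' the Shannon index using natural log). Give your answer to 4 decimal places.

Total N = 1+7+3+10+9+3+10+88+9+12+10+8 = 170, so the proportions are 0.005882, 0.041176, 0.017647, 0.058824, 0.052941, 0.017647, 0.058824, 0.517647, 0.052941, 0.070588, 0.058824, 0.047059 (working shown to 6 dp, full precision carried).
H' = −Σ pᵢ ln pᵢ = −((-0.030211) + (-0.131348) + (-0.071244) + (-0.166660) + (-0.155572) + (-0.071244) + (-0.166660) + (-0.340851) + (-0.155572) + (-0.187122) + (-0.166660) + (-0.143829)) = 1.786971.
With S = 12 species, ln S = 2.484907, so J = 1.786971/2.484907 = 0.719130, i.e. 0.7191 to 4 decimal places.

0.7191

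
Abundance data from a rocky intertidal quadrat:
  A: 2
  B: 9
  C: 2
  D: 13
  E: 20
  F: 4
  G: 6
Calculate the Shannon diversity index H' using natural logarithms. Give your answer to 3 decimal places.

1.666

Total N = 2+9+2+13+20+4+6 = 56, so the proportions are 0.03571, 0.16071, 0.03571, 0.23214, 0.35714, 0.07143, 0.10714 (working shown to 5 dp, full precision carried).
Each pᵢ ln pᵢ term: 0.03571×(-3.33220)=-0.11901, 0.16071×(-1.82813)=-0.29381, 0.03571×(-3.33220)=-0.11901, 0.23214×(-1.46040)=-0.33902, 0.35714×(-1.02962)=-0.36772, 0.07143×(-2.63906)=-0.18850, 0.10714×(-2.23359)=-0.23931.
Sum = -1.66638, so H' = 1.666.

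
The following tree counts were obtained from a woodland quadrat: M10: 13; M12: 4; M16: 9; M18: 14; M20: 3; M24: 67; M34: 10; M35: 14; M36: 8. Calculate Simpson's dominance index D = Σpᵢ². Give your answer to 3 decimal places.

Total N = 13+4+9+14+3+67+10+14+8 = 142, so the proportions are 0.09155, 0.02817, 0.06338, 0.09859, 0.02113, 0.47183, 0.07042, 0.09859, 0.05634 (working shown to 5 dp, full precision carried).
D = 0.09155² + 0.02817² + 0.06338² + 0.09859² + 0.02113² + 0.47183² + 0.07042² + 0.09859² + 0.05634² = 0.00838 + 0.00079 + 0.00402 + 0.00972 + 0.00045 + 0.22262 + 0.00496 + 0.00972 + 0.00317 = 0.26384.
To 3 decimal places, D = 0.264.

0.264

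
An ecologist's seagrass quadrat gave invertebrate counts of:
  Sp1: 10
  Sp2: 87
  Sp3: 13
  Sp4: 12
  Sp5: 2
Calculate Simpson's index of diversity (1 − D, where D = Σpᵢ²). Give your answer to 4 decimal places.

0.4806

Total N = 10+87+13+12+2 = 124, so the proportions are 0.080645, 0.701613, 0.104839, 0.096774, 0.016129 (working shown to 6 dp, full precision carried).
D = 0.080645² + 0.701613² + 0.104839² + 0.096774² + 0.016129² = 0.006504 + 0.492261 + 0.010991 + 0.009365 + 0.000260 = 0.519381.
So 1 − D = 0.480619, i.e. 0.4806 to 4 decimal places.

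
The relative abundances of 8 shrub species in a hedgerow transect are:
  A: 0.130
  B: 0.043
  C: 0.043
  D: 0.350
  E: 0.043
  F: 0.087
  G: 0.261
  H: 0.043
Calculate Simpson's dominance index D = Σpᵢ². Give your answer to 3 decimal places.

0.222

D = 0.13² + 0.043² + 0.043² + 0.35² + 0.043² + 0.087² + 0.261² + 0.043² = 0.01690 + 0.00185 + 0.00185 + 0.12250 + 0.00185 + 0.00757 + 0.06812 + 0.00185 = 0.22249 (working shown to 5 dp, full precision carried).
To 3 decimal places, D = 0.222.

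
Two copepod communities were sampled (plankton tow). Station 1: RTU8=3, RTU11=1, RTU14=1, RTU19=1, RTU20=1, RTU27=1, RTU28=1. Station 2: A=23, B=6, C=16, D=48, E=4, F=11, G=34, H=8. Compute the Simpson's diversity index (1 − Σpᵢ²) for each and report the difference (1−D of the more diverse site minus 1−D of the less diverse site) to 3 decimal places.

0.014

Station 1: N=9, proportions 0.33333, 0.11111, 0.11111, 0.11111, 0.11111, 0.11111, 0.11111, giving 1−D = 0.81481 (working shown to 5 dp, full precision carried).
Station 2: N=150, proportions 0.15333, 0.04, 0.10667, 0.32, 0.02667, 0.07333, 0.22667, 0.05333, giving 1−D = 0.80080.
Difference = |0.81481 − 0.80080| = 0.01401, i.e. 0.014 to 3 decimal places.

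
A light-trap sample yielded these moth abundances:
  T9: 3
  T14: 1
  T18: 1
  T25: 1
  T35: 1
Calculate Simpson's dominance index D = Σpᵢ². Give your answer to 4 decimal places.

Total N = 3+1+1+1+1 = 7, so the proportions are 0.428571, 0.142857, 0.142857, 0.142857, 0.142857 (working shown to 6 dp, full precision carried).
D = 0.428571² + 0.142857² + 0.142857² + 0.142857² + 0.142857² = 0.183673 + 0.020408 + 0.020408 + 0.020408 + 0.020408 = 0.265306.
To 4 decimal places, D = 0.2653.

0.2653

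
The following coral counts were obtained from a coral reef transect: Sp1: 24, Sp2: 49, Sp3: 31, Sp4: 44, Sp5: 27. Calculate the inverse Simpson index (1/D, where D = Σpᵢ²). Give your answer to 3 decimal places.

4.638

Total N = 24+49+31+44+27 = 175, so the proportions are 0.1371429, 0.28, 0.1771429, 0.2514286, 0.1542857 (working shown to 7 dp, full precision carried).
D = 0.1371429² + 0.28² + 0.1771429² + 0.2514286² + 0.1542857² = 0.0188082 + 0.0784000 + 0.0313796 + 0.0632163 + 0.0238041 = 0.2156082.
So 1/D = 4.63804, i.e. 4.638 to 3 decimal places.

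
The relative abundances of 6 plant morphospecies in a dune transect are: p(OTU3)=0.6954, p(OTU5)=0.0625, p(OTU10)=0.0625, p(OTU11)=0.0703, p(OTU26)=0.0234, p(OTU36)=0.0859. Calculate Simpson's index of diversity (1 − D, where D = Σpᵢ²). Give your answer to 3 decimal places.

0.496

D = 0.6954² + 0.0625² + 0.0625² + 0.0703² + 0.0234² + 0.0859² = 0.48358 + 0.00391 + 0.00391 + 0.00494 + 0.00055 + 0.00738 = 0.50426 (working shown to 5 dp, full precision carried).
So 1 − D = 0.49574, i.e. 0.496 to 3 decimal places.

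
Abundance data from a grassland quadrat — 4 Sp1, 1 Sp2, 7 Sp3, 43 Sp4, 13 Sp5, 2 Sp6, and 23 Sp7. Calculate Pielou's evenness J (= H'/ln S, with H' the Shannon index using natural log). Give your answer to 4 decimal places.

0.7393

Total N = 4+1+7+43+13+2+23 = 93, so the proportions are 0.043011, 0.010753, 0.075269, 0.462366, 0.139785, 0.021505, 0.247312 (working shown to 6 dp, full precision carried).
H' = −Σ pᵢ ln pᵢ = −((-0.135325) + (-0.048738) + (-0.194697) + (-0.356669) + (-0.275048) + (-0.082569) + (-0.345521)) = 1.438566.
With S = 7 species, ln S = 1.945910, so J = 1.438566/1.945910 = 0.739276, i.e. 0.7393 to 4 decimal places.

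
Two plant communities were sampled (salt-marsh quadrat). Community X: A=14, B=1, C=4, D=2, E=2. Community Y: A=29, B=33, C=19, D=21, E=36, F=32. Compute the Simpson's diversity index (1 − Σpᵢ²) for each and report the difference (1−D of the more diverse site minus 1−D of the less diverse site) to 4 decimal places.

0.2430

Community X: N=23, proportions 0.6086957, 0.0434783, 0.173913, 0.0869565, 0.0869565, giving 1−D = 0.5822306 (working shown to 7 dp, full precision carried).
Community Y: N=170, proportions 0.1705882, 0.1941176, 0.1117647, 0.1235294, 0.2117647, 0.1882353, giving 1−D = 0.8251903.
Difference = |0.5822306 − 0.8251903| = 0.2429597, i.e. 0.2430 to 4 decimal places.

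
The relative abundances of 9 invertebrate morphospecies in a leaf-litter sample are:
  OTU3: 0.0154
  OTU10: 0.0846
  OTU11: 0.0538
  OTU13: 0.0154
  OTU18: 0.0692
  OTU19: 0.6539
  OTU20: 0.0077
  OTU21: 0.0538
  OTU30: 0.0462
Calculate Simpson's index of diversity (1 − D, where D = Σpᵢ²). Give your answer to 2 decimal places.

0.55

D = 0.0154² + 0.0846² + 0.0538² + 0.0154² + 0.0692² + 0.6539² + 0.0077² + 0.0538² + 0.0462² = 0.0002 + 0.0072 + 0.0029 + 0.0002 + 0.0048 + 0.4276 + 0.0001 + 0.0029 + 0.0021 = 0.4480 (working shown to 4 dp, full precision carried).
So 1 − D = 0.5520, i.e. 0.55 to 2 decimal places.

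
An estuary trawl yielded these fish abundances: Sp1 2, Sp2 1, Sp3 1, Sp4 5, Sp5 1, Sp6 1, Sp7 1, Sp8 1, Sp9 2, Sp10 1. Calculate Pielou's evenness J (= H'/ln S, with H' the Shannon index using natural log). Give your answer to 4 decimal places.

Total N = 2+1+1+5+1+1+1+1+2+1 = 16, so the proportions are 0.125, 0.0625, 0.0625, 0.3125, 0.0625, 0.0625, 0.0625, 0.0625, 0.125, 0.0625 (working shown to 6 dp, full precision carried).
H' = −Σ pᵢ ln pᵢ = −((-0.259930) + (-0.173287) + (-0.173287) + (-0.363485) + (-0.173287) + (-0.173287) + (-0.173287) + (-0.173287) + (-0.259930) + (-0.173287)) = 2.096353.
With S = 10 species, ln S = 2.302585, so J = 2.096353/2.302585 = 0.910434, i.e. 0.9104 to 4 decimal places.

0.9104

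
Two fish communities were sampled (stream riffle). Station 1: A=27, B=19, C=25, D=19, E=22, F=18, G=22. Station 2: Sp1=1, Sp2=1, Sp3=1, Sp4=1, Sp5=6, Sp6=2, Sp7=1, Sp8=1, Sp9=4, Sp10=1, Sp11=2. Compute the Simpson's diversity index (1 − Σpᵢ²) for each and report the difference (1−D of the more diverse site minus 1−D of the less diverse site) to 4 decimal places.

Station 1: N=152, proportions 0.1776316, 0.125, 0.1644737, 0.125, 0.1447368, 0.1184211, 0.1447368, giving 1−D = 0.8542244 (working shown to 7 dp, full precision carried).
Station 2: N=21, proportions 0.047619, 0.047619, 0.047619, 0.047619, 0.2857143, 0.0952381, 0.047619, 0.047619, 0.1904762, 0.047619, 0.0952381, giving 1−D = 0.8480726.
Difference = |0.8542244 − 0.8480726| = 0.0061518, i.e. 0.0062 to 4 decimal places.

0.0062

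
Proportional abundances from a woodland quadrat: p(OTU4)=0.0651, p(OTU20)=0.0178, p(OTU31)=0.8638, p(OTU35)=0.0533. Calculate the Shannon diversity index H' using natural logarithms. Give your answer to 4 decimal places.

0.5323

Each pᵢ ln pᵢ term (working shown to 6 dp, full precision carried): 0.0651×(-2.731831)=-0.177842, 0.0178×(-4.028557)=-0.071708, 0.8638×(-0.146414)=-0.126472, 0.0533×(-2.931819)=-0.156266.
Sum = -0.532289, so H' = 0.5323.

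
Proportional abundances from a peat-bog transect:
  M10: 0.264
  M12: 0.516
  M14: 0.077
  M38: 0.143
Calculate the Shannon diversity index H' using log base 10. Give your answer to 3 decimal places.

Each pᵢ log₁₀ pᵢ term (working shown to 6 dp, full precision carried): 0.264×(-0.578396)=-0.152697, 0.516×(-0.287350)=-0.148273, 0.077×(-1.113509)=-0.085740, 0.143×(-0.844664)=-0.120787.
Sum = -0.507496, so H' = 0.507.

0.507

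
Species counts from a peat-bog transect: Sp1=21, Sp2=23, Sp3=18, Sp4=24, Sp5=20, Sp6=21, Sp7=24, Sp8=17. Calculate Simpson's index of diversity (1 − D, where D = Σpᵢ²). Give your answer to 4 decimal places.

Total N = 21+23+18+24+20+21+24+17 = 168, so the proportions are 0.125, 0.136905, 0.107143, 0.142857, 0.119048, 0.125, 0.142857, 0.10119 (working shown to 6 dp, full precision carried).
D = 0.125² + 0.136905² + 0.107143² + 0.142857² + 0.119048² + 0.125² + 0.142857² + 0.10119² = 0.015625 + 0.018743 + 0.011480 + 0.020408 + 0.014172 + 0.015625 + 0.020408 + 0.010240 = 0.126701.
So 1 − D = 0.873299, i.e. 0.8733 to 4 decimal places.

0.8733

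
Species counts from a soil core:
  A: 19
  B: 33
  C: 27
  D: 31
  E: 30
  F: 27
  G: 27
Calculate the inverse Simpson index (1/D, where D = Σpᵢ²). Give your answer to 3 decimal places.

Total N = 19+33+27+31+30+27+27 = 194, so the proportions are 0.0979381, 0.1701031, 0.1391753, 0.1597938, 0.1546392, 0.1391753, 0.1391753 (working shown to 7 dp, full precision carried).
D = 0.0979381² + 0.1701031² + 0.1391753² + 0.1597938² + 0.1546392² + 0.1391753² + 0.1391753² = 0.0095919 + 0.0289351 + 0.0193698 + 0.0255341 + 0.0239133 + 0.0193698 + 0.0193698 = 0.1460835.
So 1/D = 6.84540, i.e. 6.845 to 3 decimal places.

6.845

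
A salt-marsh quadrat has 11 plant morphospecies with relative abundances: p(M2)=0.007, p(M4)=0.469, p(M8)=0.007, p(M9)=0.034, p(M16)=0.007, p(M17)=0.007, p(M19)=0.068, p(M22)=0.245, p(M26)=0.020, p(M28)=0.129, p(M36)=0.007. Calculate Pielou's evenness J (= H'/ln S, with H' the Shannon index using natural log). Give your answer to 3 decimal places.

0.631

H' = −Σ pᵢ ln pᵢ = −((-0.03473) + (-0.35510) + (-0.03473) + (-0.11497) + (-0.03473) + (-0.03473) + (-0.18280) + (-0.34459) + (-0.07824) + (-0.26418) + (-0.03473)) = 1.51355 (working shown to 5 dp, full precision carried).
With S = 11 species, ln S = 2.39790, so J = 1.51355/2.39790 = 0.63120, i.e. 0.631 to 3 decimal places.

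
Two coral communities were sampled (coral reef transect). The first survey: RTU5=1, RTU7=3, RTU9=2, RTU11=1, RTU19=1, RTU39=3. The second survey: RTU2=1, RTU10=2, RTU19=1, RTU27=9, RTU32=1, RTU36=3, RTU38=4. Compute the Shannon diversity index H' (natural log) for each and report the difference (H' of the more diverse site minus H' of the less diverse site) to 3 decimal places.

The first survey: N=11, proportions 0.09091, 0.27273, 0.18182, 0.09091, 0.09091, 0.27273, giving H' = 1.67263 (working shown to 5 dp, full precision carried).
The second survey: N=21, proportions 0.04762, 0.09524, 0.04762, 0.42857, 0.04762, 0.14286, 0.19048, giving H' = 1.61584.
Difference = |1.67263 − 1.61584| = 0.05679, i.e. 0.057 to 3 decimal places.

0.057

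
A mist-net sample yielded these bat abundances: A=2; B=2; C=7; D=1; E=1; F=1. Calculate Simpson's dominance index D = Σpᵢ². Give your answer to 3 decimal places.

Total N = 2+2+7+1+1+1 = 14, so the proportions are 0.14286, 0.14286, 0.5, 0.07143, 0.07143, 0.07143 (working shown to 5 dp, full precision carried).
D = 0.14286² + 0.14286² + 0.5² + 0.07143² + 0.07143² + 0.07143² = 0.02041 + 0.02041 + 0.25000 + 0.00510 + 0.00510 + 0.00510 = 0.30612.
To 3 decimal places, D = 0.306.

0.306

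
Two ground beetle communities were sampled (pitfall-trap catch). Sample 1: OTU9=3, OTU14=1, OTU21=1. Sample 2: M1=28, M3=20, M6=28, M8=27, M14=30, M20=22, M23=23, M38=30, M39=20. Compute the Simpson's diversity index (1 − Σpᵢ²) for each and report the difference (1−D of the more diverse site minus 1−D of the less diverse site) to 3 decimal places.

Sample 1: N=5, proportions 0.6, 0.2, 0.2, giving 1−D = 0.56000 (working shown to 5 dp, full precision carried).
Sample 2: N=228, proportions 0.12281, 0.08772, 0.12281, 0.11842, 0.13158, 0.09649, 0.10088, 0.13158, 0.08772, giving 1−D = 0.88631.
Difference = |0.56000 − 0.88631| = 0.32631, i.e. 0.326 to 3 decimal places.

0.326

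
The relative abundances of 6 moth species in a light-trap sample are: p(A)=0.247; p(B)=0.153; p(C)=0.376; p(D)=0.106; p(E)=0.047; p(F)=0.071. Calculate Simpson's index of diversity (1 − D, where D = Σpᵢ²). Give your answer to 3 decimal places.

D = 0.247² + 0.153² + 0.376² + 0.106² + 0.047² + 0.071² = 0.06101 + 0.02341 + 0.14138 + 0.01124 + 0.00221 + 0.00504 = 0.24428 (working shown to 5 dp, full precision carried).
So 1 − D = 0.75572, i.e. 0.756 to 3 decimal places.

0.756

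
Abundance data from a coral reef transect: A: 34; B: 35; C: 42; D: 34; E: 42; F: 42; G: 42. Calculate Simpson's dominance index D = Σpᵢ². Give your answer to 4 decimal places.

Total N = 34+35+42+34+42+42+42 = 271, so the proportions are 0.125461, 0.129151, 0.154982, 0.125461, 0.154982, 0.154982, 0.154982 (working shown to 6 dp, full precision carried).
D = 0.125461² + 0.129151² + 0.154982² + 0.125461² + 0.154982² + 0.154982² + 0.154982² = 0.015741 + 0.016680 + 0.024019 + 0.015741 + 0.024019 + 0.024019 + 0.024019 = 0.144238.
To 4 decimal places, D = 0.1442.

0.1442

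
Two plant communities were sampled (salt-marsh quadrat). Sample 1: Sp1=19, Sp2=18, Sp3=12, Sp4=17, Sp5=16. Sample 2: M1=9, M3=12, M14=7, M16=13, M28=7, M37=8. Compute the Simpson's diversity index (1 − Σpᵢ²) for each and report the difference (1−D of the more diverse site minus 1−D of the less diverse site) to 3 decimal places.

Sample 1: N=82, proportions 0.231707, 0.219512, 0.146341, 0.207317, 0.195122, giving 1−D = 0.795657 (working shown to 6 dp, full precision carried).
Sample 2: N=56, proportions 0.160714, 0.214286, 0.125, 0.232143, 0.125, 0.142857, giving 1−D = 0.822704.
Difference = |0.795657 − 0.822704| = 0.027047, i.e. 0.027 to 3 decimal places.

0.027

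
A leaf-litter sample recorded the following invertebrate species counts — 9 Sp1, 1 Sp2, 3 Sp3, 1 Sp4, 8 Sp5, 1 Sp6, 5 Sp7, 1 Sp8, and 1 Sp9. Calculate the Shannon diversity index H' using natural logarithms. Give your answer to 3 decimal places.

Total N = 9+1+3+1+8+1+5+1+1 = 30, so the proportions are 0.3, 0.03333, 0.1, 0.03333, 0.26667, 0.03333, 0.16667, 0.03333, 0.03333 (working shown to 5 dp, full precision carried).
Each pᵢ ln pᵢ term: 0.3×(-1.20397)=-0.36119, 0.03333×(-3.40120)=-0.11337, 0.1×(-2.30259)=-0.23026, 0.03333×(-3.40120)=-0.11337, 0.26667×(-1.32176)=-0.35247, 0.03333×(-3.40120)=-0.11337, 0.16667×(-1.79176)=-0.29863, 0.03333×(-3.40120)=-0.11337, 0.03333×(-3.40120)=-0.11337.
Sum = -1.80941, so H' = 1.809.

1.809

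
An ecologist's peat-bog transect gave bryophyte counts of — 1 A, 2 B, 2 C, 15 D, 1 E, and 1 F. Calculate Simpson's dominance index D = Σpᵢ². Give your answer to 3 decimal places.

0.488

Total N = 1+2+2+15+1+1 = 22, so the proportions are 0.04545, 0.09091, 0.09091, 0.68182, 0.04545, 0.04545 (working shown to 5 dp, full precision carried).
D = 0.04545² + 0.09091² + 0.09091² + 0.68182² + 0.04545² + 0.04545² = 0.00207 + 0.00826 + 0.00826 + 0.46488 + 0.00207 + 0.00207 = 0.48760.
To 3 decimal places, D = 0.488.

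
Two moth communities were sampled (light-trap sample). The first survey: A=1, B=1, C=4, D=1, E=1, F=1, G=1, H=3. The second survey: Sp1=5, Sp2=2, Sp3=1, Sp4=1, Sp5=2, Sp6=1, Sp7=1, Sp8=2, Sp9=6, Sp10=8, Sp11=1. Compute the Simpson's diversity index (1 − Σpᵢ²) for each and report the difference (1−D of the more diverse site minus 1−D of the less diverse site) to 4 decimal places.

0.0257

The first survey: N=13, proportions 0.076923, 0.076923, 0.307692, 0.076923, 0.076923, 0.076923, 0.076923, 0.230769, giving 1−D = 0.816568 (working shown to 6 dp, full precision carried).
The second survey: N=30, proportions 0.166667, 0.066667, 0.033333, 0.033333, 0.066667, 0.033333, 0.033333, 0.066667, 0.2, 0.266667, 0.033333, giving 1−D = 0.842222.
Difference = |0.816568 − 0.842222| = 0.025654, i.e. 0.0257 to 4 decimal places.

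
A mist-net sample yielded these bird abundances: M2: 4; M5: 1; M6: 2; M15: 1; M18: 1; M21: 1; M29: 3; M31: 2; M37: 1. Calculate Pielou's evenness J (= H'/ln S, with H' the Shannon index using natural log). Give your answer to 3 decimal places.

Total N = 4+1+2+1+1+1+3+2+1 = 16, so the proportions are 0.25, 0.0625, 0.125, 0.0625, 0.0625, 0.0625, 0.1875, 0.125, 0.0625 (working shown to 5 dp, full precision carried).
H' = −Σ pᵢ ln pᵢ = −((-0.34657) + (-0.17329) + (-0.25993) + (-0.17329) + (-0.17329) + (-0.17329) + (-0.31387) + (-0.25993) + (-0.17329)) = 2.04674.
With S = 9 species, ln S = 2.19722, so J = 2.04674/2.19722 = 0.93151, i.e. 0.932 to 3 decimal places.

0.932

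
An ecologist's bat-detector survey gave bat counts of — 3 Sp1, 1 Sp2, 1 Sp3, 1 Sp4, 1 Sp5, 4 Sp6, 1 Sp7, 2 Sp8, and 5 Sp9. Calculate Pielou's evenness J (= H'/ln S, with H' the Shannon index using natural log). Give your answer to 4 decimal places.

Total N = 3+1+1+1+1+4+1+2+5 = 19, so the proportions are 0.157895, 0.052632, 0.052632, 0.052632, 0.052632, 0.210526, 0.052632, 0.105263, 0.263158 (working shown to 6 dp, full precision carried).
H' = −Σ pᵢ ln pᵢ = −((-0.291446) + (-0.154970) + (-0.154970) + (-0.154970) + (-0.154970) + (-0.328030) + (-0.154970) + (-0.236978) + (-0.351316)) = 1.982623.
With S = 9 species, ln S = 2.197225, so J = 1.982623/2.197225 = 0.902331, i.e. 0.9023 to 4 decimal places.

0.9023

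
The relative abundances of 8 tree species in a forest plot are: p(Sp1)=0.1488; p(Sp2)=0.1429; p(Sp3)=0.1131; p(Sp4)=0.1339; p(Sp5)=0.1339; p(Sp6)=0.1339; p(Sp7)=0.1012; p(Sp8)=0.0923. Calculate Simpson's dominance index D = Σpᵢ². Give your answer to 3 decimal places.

0.128

D = 0.1488² + 0.1429² + 0.1131² + 0.1339² + 0.1339² + 0.1339² + 0.1012² + 0.0923² = 0.02214 + 0.02042 + 0.01279 + 0.01793 + 0.01793 + 0.01793 + 0.01024 + 0.00852 = 0.12790 (working shown to 5 dp, full precision carried).
To 3 decimal places, D = 0.128.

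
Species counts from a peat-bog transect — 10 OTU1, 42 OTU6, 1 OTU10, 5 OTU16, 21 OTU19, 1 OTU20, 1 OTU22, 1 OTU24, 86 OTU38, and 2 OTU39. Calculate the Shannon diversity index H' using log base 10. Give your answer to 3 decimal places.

Total N = 10+42+1+5+21+1+1+1+86+2 = 170, so the proportions are 0.05882, 0.24706, 0.00588, 0.02941, 0.12353, 0.00588, 0.00588, 0.00588, 0.50588, 0.01176 (working shown to 5 dp, full precision carried).
Each pᵢ log₁₀ pᵢ term: 0.05882×(-1.23045)=-0.07238, 0.24706×(-0.60720)=-0.15001, 0.00588×(-2.23045)=-0.01312, 0.02941×(-1.53148)=-0.04504, 0.12353×(-0.90823)=-0.11219, 0.00588×(-2.23045)=-0.01312, 0.00588×(-2.23045)=-0.01312, 0.00588×(-2.23045)=-0.01312, 0.50588×(-0.29595)=-0.14972, 0.01176×(-1.92942)=-0.02270.
Sum = -0.60453, so H' = 0.605.

0.605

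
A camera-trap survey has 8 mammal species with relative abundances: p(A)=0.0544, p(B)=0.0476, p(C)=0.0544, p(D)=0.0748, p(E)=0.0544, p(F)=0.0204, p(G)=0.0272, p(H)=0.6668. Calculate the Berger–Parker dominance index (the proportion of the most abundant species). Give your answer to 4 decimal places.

0.6668

The largest proportion is 0.6668, i.e. d = 0.6668 to 4 decimal places.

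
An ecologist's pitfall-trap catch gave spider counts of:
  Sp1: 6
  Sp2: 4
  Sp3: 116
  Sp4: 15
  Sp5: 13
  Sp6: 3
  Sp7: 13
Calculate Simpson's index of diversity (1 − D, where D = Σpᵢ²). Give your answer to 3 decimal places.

0.513

Total N = 6+4+116+15+13+3+13 = 170, so the proportions are 0.03529, 0.02353, 0.68235, 0.08824, 0.07647, 0.01765, 0.07647 (working shown to 5 dp, full precision carried).
D = 0.03529² + 0.02353² + 0.68235² + 0.08824² + 0.07647² + 0.01765² + 0.07647² = 0.00125 + 0.00055 + 0.46561 + 0.00779 + 0.00585 + 0.00031 + 0.00585 = 0.48720.
So 1 − D = 0.51280, i.e. 0.513 to 3 decimal places.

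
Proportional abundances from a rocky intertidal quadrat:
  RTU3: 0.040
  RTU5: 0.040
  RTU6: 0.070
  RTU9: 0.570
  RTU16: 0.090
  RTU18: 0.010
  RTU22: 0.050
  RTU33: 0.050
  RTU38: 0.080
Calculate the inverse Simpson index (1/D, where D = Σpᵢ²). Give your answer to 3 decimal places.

2.836

D = 0.04² + 0.04² + 0.07² + 0.57² + 0.09² + 0.01² + 0.05² + 0.05² + 0.08² = 0.001600 + 0.001600 + 0.004900 + 0.324900 + 0.008100 + 0.000100 + 0.002500 + 0.002500 + 0.006400 = 0.352600 (working shown to 6 dp, full precision carried).
So 1/D = 2.83607, i.e. 2.836 to 3 decimal places.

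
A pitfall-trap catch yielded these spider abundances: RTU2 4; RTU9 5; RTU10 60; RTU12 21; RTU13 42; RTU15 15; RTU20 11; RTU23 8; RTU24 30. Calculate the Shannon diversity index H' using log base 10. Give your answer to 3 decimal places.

0.817

Total N = 4+5+60+21+42+15+11+8+30 = 196, so the proportions are 0.02041, 0.02551, 0.30612, 0.10714, 0.21429, 0.07653, 0.05612, 0.04082, 0.15306 (working shown to 5 dp, full precision carried).
Each pᵢ log₁₀ pᵢ term: 0.02041×(-1.69020)=-0.03449, 0.02551×(-1.59329)=-0.04065, 0.30612×(-0.51410)=-0.15738, 0.10714×(-0.97004)=-0.10393, 0.21429×(-0.66901)=-0.14336, 0.07653×(-1.11616)=-0.08542, 0.05612×(-1.25086)=-0.07020, 0.04082×(-1.38917)=-0.05670, 0.15306×(-0.81513)=-0.12477.
Sum = -0.81690, so H' = 0.817.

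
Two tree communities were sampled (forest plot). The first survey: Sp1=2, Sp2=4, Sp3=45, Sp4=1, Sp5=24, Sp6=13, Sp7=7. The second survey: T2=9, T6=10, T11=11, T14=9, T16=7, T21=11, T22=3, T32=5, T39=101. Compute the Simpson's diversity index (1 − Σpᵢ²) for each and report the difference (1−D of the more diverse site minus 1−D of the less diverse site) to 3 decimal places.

0.083

The first survey: N=96, proportions 0.02083, 0.04167, 0.46875, 0.01042, 0.25, 0.13542, 0.07292, giving 1−D = 0.69184 (working shown to 5 dp, full precision carried).
The second survey: N=166, proportions 0.05422, 0.06024, 0.06627, 0.05422, 0.04217, 0.06627, 0.01807, 0.03012, 0.60843, giving 1−D = 0.60851.
Difference = |0.69184 − 0.60851| = 0.08333, i.e. 0.083 to 3 decimal places.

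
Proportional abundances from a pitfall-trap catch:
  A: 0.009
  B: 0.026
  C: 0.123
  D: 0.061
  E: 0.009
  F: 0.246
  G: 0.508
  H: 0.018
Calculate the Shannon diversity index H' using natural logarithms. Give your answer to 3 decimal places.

1.369

Each pᵢ ln pᵢ term (working shown to 5 dp, full precision carried): 0.009×(-4.71053)=-0.04239, 0.026×(-3.64966)=-0.09489, 0.123×(-2.09557)=-0.25776, 0.061×(-2.79688)=-0.17061, 0.009×(-4.71053)=-0.04239, 0.246×(-1.40242)=-0.34500, 0.508×(-0.67727)=-0.34406, 0.018×(-4.01738)=-0.07231.
Sum = -1.36941, so H' = 1.369.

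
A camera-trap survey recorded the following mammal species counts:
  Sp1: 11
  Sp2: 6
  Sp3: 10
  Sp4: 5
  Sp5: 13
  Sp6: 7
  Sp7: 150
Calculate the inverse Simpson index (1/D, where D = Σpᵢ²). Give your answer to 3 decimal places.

1.774

Total N = 11+6+10+5+13+7+150 = 202, so the proportions are 0.054455, 0.029703, 0.049505, 0.024752, 0.064356, 0.034653, 0.742574 (working shown to 6 dp, full precision carried).
D = 0.054455² + 0.029703² + 0.049505² + 0.024752² + 0.064356² + 0.034653² + 0.742574² = 0.002965 + 0.000882 + 0.002451 + 0.000613 + 0.004142 + 0.001201 + 0.551417 = 0.563670.
So 1/D = 1.77409, i.e. 1.774 to 3 decimal places.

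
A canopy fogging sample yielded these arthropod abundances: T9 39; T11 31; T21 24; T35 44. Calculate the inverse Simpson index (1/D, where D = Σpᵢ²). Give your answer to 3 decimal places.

3.813

Total N = 39+31+24+44 = 138, so the proportions are 0.2826087, 0.2246377, 0.173913, 0.3188406 (working shown to 7 dp, full precision carried).
D = 0.2826087² + 0.2246377² + 0.173913² + 0.3188406² = 0.0798677 + 0.0504621 + 0.0302457 + 0.1016593 = 0.2622348.
So 1/D = 3.81338, i.e. 3.813 to 3 decimal places.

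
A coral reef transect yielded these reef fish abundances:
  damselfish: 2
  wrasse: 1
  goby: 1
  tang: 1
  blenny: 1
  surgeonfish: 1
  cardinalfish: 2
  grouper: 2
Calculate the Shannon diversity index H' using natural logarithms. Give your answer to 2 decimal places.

Total N = 2+1+1+1+1+1+2+2 = 11, so the proportions are 0.1818, 0.0909, 0.0909, 0.0909, 0.0909, 0.0909, 0.1818, 0.1818 (working shown to 4 dp, full precision carried).
Each pᵢ ln pᵢ term: 0.1818×(-1.7047)=-0.3100, 0.0909×(-2.3979)=-0.2180, 0.0909×(-2.3979)=-0.2180, 0.0909×(-2.3979)=-0.2180, 0.0909×(-2.3979)=-0.2180, 0.0909×(-2.3979)=-0.2180, 0.1818×(-1.7047)=-0.3100, 0.1818×(-1.7047)=-0.3100.
Sum = -2.0198, so H' = 2.02.

2.02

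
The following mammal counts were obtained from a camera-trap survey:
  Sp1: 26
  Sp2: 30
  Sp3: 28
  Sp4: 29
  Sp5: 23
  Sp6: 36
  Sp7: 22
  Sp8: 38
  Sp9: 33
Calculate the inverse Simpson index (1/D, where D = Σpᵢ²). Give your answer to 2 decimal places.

Total N = 26+30+28+29+23+36+22+38+33 = 265, so the proportions are 0.098113, 0.113208, 0.10566, 0.109434, 0.086792, 0.135849, 0.083019, 0.143396, 0.124528 (working shown to 6 dp, full precision carried).
D = 0.098113² + 0.113208² + 0.10566² + 0.109434² + 0.086792² + 0.135849² + 0.083019² + 0.143396² + 0.124528² = 0.009626 + 0.012816 + 0.011164 + 0.011976 + 0.007533 + 0.018455 + 0.006892 + 0.020562 + 0.015507 = 0.114532.
So 1/D = 8.7312, i.e. 8.73 to 2 decimal places.

8.73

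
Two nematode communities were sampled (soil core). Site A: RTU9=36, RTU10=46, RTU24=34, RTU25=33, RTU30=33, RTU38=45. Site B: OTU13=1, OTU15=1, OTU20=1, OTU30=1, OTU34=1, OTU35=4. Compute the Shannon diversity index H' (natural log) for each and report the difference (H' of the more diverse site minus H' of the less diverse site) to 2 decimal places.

Site A: N=227, proportions 0.1586, 0.2026, 0.1498, 0.1454, 0.1454, 0.1982, giving H' = 1.7814 (working shown to 4 dp, full precision carried).
Site B: N=9, proportions 0.1111, 0.1111, 0.1111, 0.1111, 0.1111, 0.4444, giving H' = 1.5811.
Difference = |1.7814 − 1.5811| = 0.2003, i.e. 0.20 to 2 decimal places.

0.20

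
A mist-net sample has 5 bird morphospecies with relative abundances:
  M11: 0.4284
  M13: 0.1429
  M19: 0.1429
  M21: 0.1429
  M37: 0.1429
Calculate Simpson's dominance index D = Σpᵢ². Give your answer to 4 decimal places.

D = 0.4284² + 0.1429² + 0.1429² + 0.1429² + 0.1429² = 0.183527 + 0.020420 + 0.020420 + 0.020420 + 0.020420 = 0.265208 (working shown to 6 dp, full precision carried).
To 4 decimal places, D = 0.2652.

0.2652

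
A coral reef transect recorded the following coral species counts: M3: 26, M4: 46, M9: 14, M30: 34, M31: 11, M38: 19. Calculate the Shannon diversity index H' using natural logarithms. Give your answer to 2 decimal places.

1.68

Total N = 26+46+14+34+11+19 = 150, so the proportions are 0.1733, 0.3067, 0.0933, 0.2267, 0.0733, 0.1267 (working shown to 4 dp, full precision carried).
Each pᵢ ln pᵢ term: 0.1733×(-1.7525)=-0.3038, 0.3067×(-1.1820)=-0.3625, 0.0933×(-2.3716)=-0.2213, 0.2267×(-1.4843)=-0.3364, 0.0733×(-2.6127)=-0.1916, 0.1267×(-2.0662)=-0.2617.
Sum = -1.6774, so H' = 1.68.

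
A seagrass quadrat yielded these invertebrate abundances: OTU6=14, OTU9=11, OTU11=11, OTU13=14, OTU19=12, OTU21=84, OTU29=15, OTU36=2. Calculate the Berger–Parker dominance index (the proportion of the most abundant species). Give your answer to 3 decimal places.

0.515

Total N = 14+11+11+14+12+84+15+2 = 163, so the proportions are 0.08589, 0.06748, 0.06748, 0.08589, 0.07362, 0.51534, 0.09202, 0.01227 (working shown to 5 dp, full precision carried).
The largest proportion is 0.51534, i.e. d = 0.515 to 3 decimal places.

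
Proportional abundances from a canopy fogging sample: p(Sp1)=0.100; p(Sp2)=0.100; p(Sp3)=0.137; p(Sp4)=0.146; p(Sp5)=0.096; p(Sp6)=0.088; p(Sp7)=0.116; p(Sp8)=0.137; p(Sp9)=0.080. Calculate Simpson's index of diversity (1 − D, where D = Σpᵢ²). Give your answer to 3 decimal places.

D = 0.1² + 0.1² + 0.137² + 0.146² + 0.096² + 0.088² + 0.116² + 0.137² + 0.08² = 0.01000 + 0.01000 + 0.01877 + 0.02132 + 0.00922 + 0.00774 + 0.01346 + 0.01877 + 0.00640 = 0.11567 (working shown to 5 dp, full precision carried).
So 1 − D = 0.88433, i.e. 0.884 to 3 decimal places.

0.884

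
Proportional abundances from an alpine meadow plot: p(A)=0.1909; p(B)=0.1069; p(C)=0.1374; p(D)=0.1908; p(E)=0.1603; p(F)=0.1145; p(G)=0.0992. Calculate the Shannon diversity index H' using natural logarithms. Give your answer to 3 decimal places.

1.915

Each pᵢ ln pᵢ term (working shown to 5 dp, full precision carried): 0.1909×(-1.65601)=-0.31613, 0.1069×(-2.23586)=-0.23901, 0.1374×(-1.98486)=-0.27272, 0.1908×(-1.65653)=-0.31607, 0.1603×(-1.83071)=-0.29346, 0.1145×(-2.16718)=-0.24814, 0.0992×(-2.31062)=-0.22921.
Sum = -1.91475, so H' = 1.915.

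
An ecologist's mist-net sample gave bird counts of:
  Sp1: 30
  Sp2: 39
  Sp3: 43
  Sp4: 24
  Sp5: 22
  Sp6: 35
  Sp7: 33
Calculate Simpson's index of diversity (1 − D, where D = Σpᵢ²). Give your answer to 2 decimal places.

Total N = 30+39+43+24+22+35+33 = 226, so the proportions are 0.1327, 0.1726, 0.1903, 0.1062, 0.0973, 0.1549, 0.146 (working shown to 4 dp, full precision carried).
D = 0.1327² + 0.1726² + 0.1903² + 0.1062² + 0.0973² + 0.1549² + 0.146² = 0.0176 + 0.0298 + 0.0362 + 0.0113 + 0.0095 + 0.0240 + 0.0213 = 0.1497.
So 1 − D = 0.8503, i.e. 0.85 to 2 decimal places.

0.85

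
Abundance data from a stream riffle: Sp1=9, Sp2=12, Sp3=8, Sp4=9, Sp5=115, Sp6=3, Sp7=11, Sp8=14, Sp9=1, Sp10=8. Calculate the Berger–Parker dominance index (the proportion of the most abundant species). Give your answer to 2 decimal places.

0.61

Total N = 9+12+8+9+115+3+11+14+1+8 = 190, so the proportions are 0.0474, 0.0632, 0.0421, 0.0474, 0.6053, 0.0158, 0.0579, 0.0737, 0.0053, 0.0421 (working shown to 4 dp, full precision carried).
The largest proportion is 0.6053, i.e. d = 0.61 to 2 decimal places.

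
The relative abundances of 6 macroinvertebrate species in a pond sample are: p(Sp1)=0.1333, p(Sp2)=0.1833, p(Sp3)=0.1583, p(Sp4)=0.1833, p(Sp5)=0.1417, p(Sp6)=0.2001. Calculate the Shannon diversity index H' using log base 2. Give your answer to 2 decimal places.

2.57

Each pᵢ log₂ pᵢ term (working shown to 4 dp, full precision carried): 0.1333×(-2.9073)=-0.3875, 0.1833×(-2.4477)=-0.4487, 0.1583×(-2.6593)=-0.4210, 0.1833×(-2.4477)=-0.4487, 0.1417×(-2.8191)=-0.3995, 0.2001×(-2.3212)=-0.4645.
Sum = -2.5698, so H' = 2.57.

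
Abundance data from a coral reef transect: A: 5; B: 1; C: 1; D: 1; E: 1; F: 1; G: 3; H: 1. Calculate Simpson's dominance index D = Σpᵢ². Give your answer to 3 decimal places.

Total N = 5+1+1+1+1+1+3+1 = 14, so the proportions are 0.35714, 0.07143, 0.07143, 0.07143, 0.07143, 0.07143, 0.21429, 0.07143 (working shown to 5 dp, full precision carried).
D = 0.35714² + 0.07143² + 0.07143² + 0.07143² + 0.07143² + 0.07143² + 0.21429² + 0.07143² = 0.12755 + 0.00510 + 0.00510 + 0.00510 + 0.00510 + 0.00510 + 0.04592 + 0.00510 = 0.20408.
To 3 decimal places, D = 0.204.

0.204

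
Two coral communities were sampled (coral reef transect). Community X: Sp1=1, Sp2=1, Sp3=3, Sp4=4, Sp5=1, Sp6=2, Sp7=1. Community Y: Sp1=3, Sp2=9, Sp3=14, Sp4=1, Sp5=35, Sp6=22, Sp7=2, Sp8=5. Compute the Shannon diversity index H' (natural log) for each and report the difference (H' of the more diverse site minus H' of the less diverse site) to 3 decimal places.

Community X: N=13, proportions 0.07692, 0.07692, 0.23077, 0.30769, 0.07692, 0.15385, 0.07692, giving H' = 1.77823 (working shown to 5 dp, full precision carried).
Community Y: N=91, proportions 0.03297, 0.0989, 0.15385, 0.01099, 0.38462, 0.24176, 0.02198, 0.05495, giving H' = 1.63293.
Difference = |1.77823 − 1.63293| = 0.14530, i.e. 0.145 to 3 decimal places.

0.145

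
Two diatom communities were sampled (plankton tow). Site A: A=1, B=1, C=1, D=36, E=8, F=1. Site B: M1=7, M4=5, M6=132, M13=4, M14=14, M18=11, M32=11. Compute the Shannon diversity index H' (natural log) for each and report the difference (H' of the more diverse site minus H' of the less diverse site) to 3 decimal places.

0.240

Site A: N=48, proportions 0.02083, 0.02083, 0.02083, 0.75, 0.16667, 0.02083, giving H' = 0.83699 (working shown to 5 dp, full precision carried).
Site B: N=184, proportions 0.03804, 0.02717, 0.71739, 0.02174, 0.07609, 0.05978, 0.05978, giving H' = 1.07665.
Difference = |0.83699 − 1.07665| = 0.23966, i.e. 0.240 to 3 decimal places.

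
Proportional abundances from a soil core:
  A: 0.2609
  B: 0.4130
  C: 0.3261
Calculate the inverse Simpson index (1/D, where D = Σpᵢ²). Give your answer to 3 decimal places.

2.899

D = 0.2609² + 0.413² + 0.3261² = 0.068069 + 0.170569 + 0.106341 = 0.344979 (working shown to 6 dp, full precision carried).
So 1/D = 2.89873, i.e. 2.899 to 3 decimal places.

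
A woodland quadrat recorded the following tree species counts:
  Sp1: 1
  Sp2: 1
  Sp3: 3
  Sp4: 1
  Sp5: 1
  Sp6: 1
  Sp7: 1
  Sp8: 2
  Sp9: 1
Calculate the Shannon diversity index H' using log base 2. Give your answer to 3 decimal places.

Total N = 1+1+3+1+1+1+1+2+1 = 12, so the proportions are 0.08333, 0.08333, 0.25, 0.08333, 0.08333, 0.08333, 0.08333, 0.16667, 0.08333 (working shown to 5 dp, full precision carried).
Each pᵢ log₂ pᵢ term: 0.08333×(-3.58496)=-0.29875, 0.08333×(-3.58496)=-0.29875, 0.25×(-2.00000)=-0.50000, 0.08333×(-3.58496)=-0.29875, 0.08333×(-3.58496)=-0.29875, 0.08333×(-3.58496)=-0.29875, 0.08333×(-3.58496)=-0.29875, 0.16667×(-2.58496)=-0.43083, 0.08333×(-3.58496)=-0.29875.
Sum = -3.02206, so H' = 3.022.

3.022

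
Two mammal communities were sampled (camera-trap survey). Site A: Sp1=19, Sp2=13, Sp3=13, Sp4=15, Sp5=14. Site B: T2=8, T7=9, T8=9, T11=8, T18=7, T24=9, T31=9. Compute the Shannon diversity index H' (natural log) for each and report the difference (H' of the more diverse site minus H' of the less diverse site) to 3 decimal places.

0.343

Site A: N=74, proportions 0.25676, 0.17568, 0.17568, 0.2027, 0.18919, giving H' = 1.59865 (working shown to 5 dp, full precision carried).
Site B: N=59, proportions 0.13559, 0.15254, 0.15254, 0.13559, 0.11864, 0.15254, 0.15254, giving H' = 1.94207.
Difference = |1.59865 − 1.94207| = 0.34342, i.e. 0.343 to 3 decimal places.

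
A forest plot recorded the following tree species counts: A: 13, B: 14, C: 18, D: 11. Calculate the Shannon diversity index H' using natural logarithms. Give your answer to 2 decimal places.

1.37

Total N = 13+14+18+11 = 56, so the proportions are 0.2321, 0.25, 0.3214, 0.1964 (working shown to 4 dp, full precision carried).
Each pᵢ ln pᵢ term: 0.2321×(-1.4604)=-0.3390, 0.25×(-1.3863)=-0.3466, 0.3214×(-1.1350)=-0.3648, 0.1964×(-1.6275)=-0.3197.
Sum = -1.3701, so H' = 1.37.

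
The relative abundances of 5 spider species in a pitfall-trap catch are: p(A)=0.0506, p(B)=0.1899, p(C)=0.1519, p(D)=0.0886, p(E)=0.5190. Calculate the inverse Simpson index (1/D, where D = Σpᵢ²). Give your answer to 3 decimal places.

D = 0.0506² + 0.1899² + 0.1519² + 0.0886² + 0.519² = 0.002560 + 0.036062 + 0.023074 + 0.007850 + 0.269361 = 0.338907 (working shown to 6 dp, full precision carried).
So 1/D = 2.95066, i.e. 2.951 to 3 decimal places.

2.951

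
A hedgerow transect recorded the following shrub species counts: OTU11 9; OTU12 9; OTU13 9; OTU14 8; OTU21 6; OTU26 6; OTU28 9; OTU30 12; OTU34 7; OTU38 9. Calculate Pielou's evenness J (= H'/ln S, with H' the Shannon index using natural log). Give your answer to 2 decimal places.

0.99

Total N = 9+9+9+8+6+6+9+12+7+9 = 84, so the proportions are 0.1071, 0.1071, 0.1071, 0.0952, 0.0714, 0.0714, 0.1071, 0.1429, 0.0833, 0.1071 (working shown to 4 dp, full precision carried).
H' = −Σ pᵢ ln pᵢ = −((-0.2393) + (-0.2393) + (-0.2393) + (-0.2239) + (-0.1885) + (-0.1885) + (-0.2393) + (-0.2780) + (-0.2071) + (-0.2393)) = 2.2826.
With S = 10 species, ln S = 2.3026, so J = 2.2826/2.3026 = 0.9913, i.e. 0.99 to 2 decimal places.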